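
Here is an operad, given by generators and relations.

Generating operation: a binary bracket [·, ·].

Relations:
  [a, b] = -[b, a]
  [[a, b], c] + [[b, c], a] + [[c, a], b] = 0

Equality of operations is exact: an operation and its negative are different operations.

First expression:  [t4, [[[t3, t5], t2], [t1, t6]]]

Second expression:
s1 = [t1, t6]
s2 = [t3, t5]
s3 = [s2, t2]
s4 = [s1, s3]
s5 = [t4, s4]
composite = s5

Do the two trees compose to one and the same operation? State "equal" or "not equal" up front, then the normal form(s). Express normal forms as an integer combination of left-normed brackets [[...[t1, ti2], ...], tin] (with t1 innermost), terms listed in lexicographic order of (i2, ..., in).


The first expression reduces to -[[[[[t1, t6], t2], t3], t5], t4] + [[[[[t1, t6], t2], t5], t3], t4] + [[[[[t1, t6], t3], t5], t2], t4] - [[[[[t1, t6], t5], t3], t2], t4]
The second expression reduces to [[[[[t1, t6], t2], t3], t5], t4] - [[[[[t1, t6], t2], t5], t3], t4] - [[[[[t1, t6], t3], t5], t2], t4] + [[[[[t1, t6], t5], t3], t2], t4]
The forms do not match — not equal.

not equal — first -[[[[[t1, t6], t2], t3], t5], t4] + [[[[[t1, t6], t2], t5], t3], t4] + [[[[[t1, t6], t3], t5], t2], t4] - [[[[[t1, t6], t5], t3], t2], t4], second [[[[[t1, t6], t2], t3], t5], t4] - [[[[[t1, t6], t2], t5], t3], t4] - [[[[[t1, t6], t3], t5], t2], t4] + [[[[[t1, t6], t5], t3], t2], t4]


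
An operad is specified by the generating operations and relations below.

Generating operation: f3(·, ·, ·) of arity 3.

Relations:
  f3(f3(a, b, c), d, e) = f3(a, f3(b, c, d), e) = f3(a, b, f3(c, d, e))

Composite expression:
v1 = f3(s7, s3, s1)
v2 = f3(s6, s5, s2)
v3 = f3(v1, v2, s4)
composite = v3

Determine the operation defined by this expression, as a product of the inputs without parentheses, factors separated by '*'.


Under associativity of f3, the answer is the s's in reading order.
f3(s7, s3, s1) reduces to s7 * s3 * s1
f3(s6, s5, s2) reduces to s6 * s5 * s2
f3(f3(s7, s3, s1), f3(s6, s5, s2), s4) reduces to s7 * s3 * s1 * s6 * s5 * s2 * s4

s7 * s3 * s1 * s6 * s5 * s2 * s4


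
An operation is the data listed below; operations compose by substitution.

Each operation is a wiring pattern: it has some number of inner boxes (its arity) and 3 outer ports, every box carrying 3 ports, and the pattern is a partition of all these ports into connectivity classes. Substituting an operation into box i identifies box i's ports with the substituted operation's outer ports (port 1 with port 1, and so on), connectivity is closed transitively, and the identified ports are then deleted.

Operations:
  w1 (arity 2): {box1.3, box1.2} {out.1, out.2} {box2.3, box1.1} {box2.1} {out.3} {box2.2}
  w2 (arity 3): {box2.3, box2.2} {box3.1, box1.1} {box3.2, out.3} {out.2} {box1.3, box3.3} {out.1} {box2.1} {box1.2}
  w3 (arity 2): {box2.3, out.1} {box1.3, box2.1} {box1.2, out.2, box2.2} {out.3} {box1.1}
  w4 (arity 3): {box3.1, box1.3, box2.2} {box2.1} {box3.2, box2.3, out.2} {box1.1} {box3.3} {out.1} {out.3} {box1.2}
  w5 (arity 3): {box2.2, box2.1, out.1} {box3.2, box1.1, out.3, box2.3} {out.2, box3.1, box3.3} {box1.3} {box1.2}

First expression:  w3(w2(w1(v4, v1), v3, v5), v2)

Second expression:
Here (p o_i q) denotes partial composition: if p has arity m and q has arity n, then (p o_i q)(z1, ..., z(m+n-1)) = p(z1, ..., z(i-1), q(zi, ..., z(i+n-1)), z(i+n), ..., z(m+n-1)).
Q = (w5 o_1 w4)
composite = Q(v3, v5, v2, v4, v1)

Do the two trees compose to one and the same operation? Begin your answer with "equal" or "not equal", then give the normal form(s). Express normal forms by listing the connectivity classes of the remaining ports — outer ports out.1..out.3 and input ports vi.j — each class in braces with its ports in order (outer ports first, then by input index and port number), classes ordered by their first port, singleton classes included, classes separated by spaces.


Normal form of the first expression: {out.1, v2.3} {out.2, v2.2} {out.3} {v1.1} {v1.2} {v1.3, v4.1} {v2.1, v5.2} {v3.1} {v3.2, v3.3} {v4.2, v4.3} {v5.1} {v5.3}
Normal form of the second expression: {out.1, v4.1, v4.2} {out.2, v1.1, v1.3} {out.3, v1.2, v4.3} {v2.1, v3.3, v5.2} {v2.2, v5.3} {v2.3} {v3.1} {v3.2} {v5.1}
They disagree, so not equal.

not equal; the first gives {out.1, v2.3} {out.2, v2.2} {out.3} {v1.1} {v1.2} {v1.3, v4.1} {v2.1, v5.2} {v3.1} {v3.2, v3.3} {v4.2, v4.3} {v5.1} {v5.3} and the second {out.1, v4.1, v4.2} {out.2, v1.1, v1.3} {out.3, v1.2, v4.3} {v2.1, v3.3, v5.2} {v2.2, v5.3} {v2.3} {v3.1} {v3.2} {v5.1}


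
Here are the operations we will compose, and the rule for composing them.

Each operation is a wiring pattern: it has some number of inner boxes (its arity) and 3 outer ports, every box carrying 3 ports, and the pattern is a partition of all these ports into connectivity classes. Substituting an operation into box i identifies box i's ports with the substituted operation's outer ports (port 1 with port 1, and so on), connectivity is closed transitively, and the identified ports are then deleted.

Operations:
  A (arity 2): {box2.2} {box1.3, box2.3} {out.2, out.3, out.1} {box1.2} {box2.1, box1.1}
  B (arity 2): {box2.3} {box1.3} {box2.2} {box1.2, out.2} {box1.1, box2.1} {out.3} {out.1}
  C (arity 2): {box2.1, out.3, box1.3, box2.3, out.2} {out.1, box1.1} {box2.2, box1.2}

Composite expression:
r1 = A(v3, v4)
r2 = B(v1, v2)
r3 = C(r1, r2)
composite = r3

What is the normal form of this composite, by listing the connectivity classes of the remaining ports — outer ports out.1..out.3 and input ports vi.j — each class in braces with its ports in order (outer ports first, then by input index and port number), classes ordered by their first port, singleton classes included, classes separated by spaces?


{out.1, out.2, out.3, v1.2} {v1.1, v2.1} {v1.3} {v2.2} {v2.3} {v3.1, v4.1} {v3.2} {v3.3, v4.3} {v4.2}

Two ports join when wires chain via C-identified ports.
A over (v3, v4) gives {out.1, out.2, out.3} {v3.1, v4.1} {v3.2} {v3.3, v4.3} {v4.2}, out.j being that stage's outer ports
B over (v1, v2) gives {out.1} {out.2, v1.2} {out.3} {v1.1, v2.1} {v1.3} {v2.2} {v2.3}, out.j being that stage's outer ports
C over (v3, v4, v1, v2) gives {out.1, out.2, out.3, v1.2} {v1.1, v2.1} {v1.3} {v2.2} {v2.3} {v3.1, v4.1} {v3.2} {v3.3, v4.3} {v4.2}, out.j being that stage's outer ports


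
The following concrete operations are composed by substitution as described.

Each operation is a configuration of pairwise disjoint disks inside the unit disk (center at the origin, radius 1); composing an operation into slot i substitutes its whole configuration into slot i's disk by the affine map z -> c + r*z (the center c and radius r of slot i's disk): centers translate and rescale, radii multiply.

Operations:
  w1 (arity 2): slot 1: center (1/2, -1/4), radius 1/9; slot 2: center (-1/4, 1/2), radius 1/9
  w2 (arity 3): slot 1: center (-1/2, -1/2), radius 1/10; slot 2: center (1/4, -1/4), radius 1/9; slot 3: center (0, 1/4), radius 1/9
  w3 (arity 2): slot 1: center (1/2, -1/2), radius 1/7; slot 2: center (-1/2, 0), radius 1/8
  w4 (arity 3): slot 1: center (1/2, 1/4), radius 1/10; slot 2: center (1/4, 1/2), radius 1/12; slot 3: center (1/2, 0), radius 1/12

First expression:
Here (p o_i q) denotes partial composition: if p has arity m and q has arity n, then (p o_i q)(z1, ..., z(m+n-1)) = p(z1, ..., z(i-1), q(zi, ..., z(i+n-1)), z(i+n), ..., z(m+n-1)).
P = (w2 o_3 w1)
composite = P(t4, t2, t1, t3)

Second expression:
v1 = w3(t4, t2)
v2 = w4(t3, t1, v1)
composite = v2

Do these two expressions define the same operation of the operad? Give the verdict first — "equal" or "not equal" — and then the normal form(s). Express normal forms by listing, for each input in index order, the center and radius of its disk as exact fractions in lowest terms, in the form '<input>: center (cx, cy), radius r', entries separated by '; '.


not equal; first: t1: center (1/18, 2/9), radius 1/81; t2: center (1/4, -1/4), radius 1/9; t3: center (-1/36, 11/36), radius 1/81; t4: center (-1/2, -1/2), radius 1/10; second: t1: center (1/4, 1/2), radius 1/12; t2: center (11/24, 0), radius 1/96; t3: center (1/2, 1/4), radius 1/10; t4: center (13/24, -1/24), radius 1/84

In normal form, the first expression is t1: center (1/18, 2/9), radius 1/81; t2: center (1/4, -1/4), radius 1/9; t3: center (-1/36, 11/36), radius 1/81; t4: center (-1/2, -1/2), radius 1/10
In normal form, the second expression is t1: center (1/4, 1/2), radius 1/12; t2: center (11/24, 0), radius 1/96; t3: center (1/2, 1/4), radius 1/10; t4: center (13/24, -1/24), radius 1/84
They disagree, so not equal.


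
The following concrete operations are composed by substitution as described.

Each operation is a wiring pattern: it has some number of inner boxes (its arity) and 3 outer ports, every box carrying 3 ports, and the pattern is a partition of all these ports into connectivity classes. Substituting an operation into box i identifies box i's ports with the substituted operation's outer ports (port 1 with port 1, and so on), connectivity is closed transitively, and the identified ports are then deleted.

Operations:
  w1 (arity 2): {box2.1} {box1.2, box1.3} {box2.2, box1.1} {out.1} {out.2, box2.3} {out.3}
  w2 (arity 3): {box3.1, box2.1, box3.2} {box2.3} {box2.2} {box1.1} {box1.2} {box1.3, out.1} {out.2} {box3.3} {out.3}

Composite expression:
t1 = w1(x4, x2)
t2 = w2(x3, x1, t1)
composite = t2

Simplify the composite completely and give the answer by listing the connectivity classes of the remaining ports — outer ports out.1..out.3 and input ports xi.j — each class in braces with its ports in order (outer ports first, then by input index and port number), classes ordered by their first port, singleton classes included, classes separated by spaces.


{out.1, x3.3} {out.2} {out.3} {x1.1, x2.3} {x1.2} {x1.3} {x2.1} {x2.2, x4.1} {x3.1} {x3.2} {x4.2, x4.3}


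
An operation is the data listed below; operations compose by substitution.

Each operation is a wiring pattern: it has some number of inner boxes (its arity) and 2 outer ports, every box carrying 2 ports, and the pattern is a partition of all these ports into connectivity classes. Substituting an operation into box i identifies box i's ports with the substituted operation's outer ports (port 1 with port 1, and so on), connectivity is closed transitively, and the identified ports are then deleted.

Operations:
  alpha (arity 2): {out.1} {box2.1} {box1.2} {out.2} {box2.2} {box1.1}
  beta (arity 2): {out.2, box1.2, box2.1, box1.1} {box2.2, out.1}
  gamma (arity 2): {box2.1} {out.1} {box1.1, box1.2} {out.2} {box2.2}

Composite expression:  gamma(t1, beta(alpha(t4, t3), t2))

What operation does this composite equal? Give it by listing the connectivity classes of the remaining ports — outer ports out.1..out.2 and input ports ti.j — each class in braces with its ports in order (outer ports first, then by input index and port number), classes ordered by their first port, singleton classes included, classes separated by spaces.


{out.1} {out.2} {t1.1, t1.2} {t2.1} {t2.2} {t3.1} {t3.2} {t4.1} {t4.2}


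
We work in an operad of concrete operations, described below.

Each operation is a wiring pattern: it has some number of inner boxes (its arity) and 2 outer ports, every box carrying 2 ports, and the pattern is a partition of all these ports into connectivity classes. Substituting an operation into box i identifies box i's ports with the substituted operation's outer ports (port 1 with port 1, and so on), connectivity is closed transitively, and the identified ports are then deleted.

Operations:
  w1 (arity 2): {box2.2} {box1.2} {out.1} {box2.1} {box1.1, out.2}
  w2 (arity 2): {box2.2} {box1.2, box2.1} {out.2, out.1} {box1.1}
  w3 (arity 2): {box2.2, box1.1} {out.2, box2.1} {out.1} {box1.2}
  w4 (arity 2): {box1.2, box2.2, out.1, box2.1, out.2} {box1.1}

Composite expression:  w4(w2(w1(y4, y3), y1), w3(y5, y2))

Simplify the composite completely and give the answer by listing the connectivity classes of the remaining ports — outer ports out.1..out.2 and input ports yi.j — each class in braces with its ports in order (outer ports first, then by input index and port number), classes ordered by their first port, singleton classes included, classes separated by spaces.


{out.1, out.2, y2.1} {y1.1, y4.1} {y1.2} {y2.2, y5.1} {y3.1} {y3.2} {y4.2} {y5.2}

Substituting into w4 glues patterns; closure does the rest.
w1 over (y4, y3) gives {out.1} {out.2, y4.1} {y3.1} {y3.2} {y4.2}, out.j being that stage's outer ports
w2 over (y4, y3, y1) gives {out.1, out.2} {y1.1, y4.1} {y1.2} {y3.1} {y3.2} {y4.2}, out.j being that stage's outer ports
w3 over (y5, y2) gives {out.1} {out.2, y2.1} {y2.2, y5.1} {y5.2}, out.j being that stage's outer ports
w4 over (y4, y3, y1, y5, y2) gives {out.1, out.2, y2.1} {y1.1, y4.1} {y1.2} {y2.2, y5.1} {y3.1} {y3.2} {y4.2} {y5.2}, out.j being that stage's outer ports


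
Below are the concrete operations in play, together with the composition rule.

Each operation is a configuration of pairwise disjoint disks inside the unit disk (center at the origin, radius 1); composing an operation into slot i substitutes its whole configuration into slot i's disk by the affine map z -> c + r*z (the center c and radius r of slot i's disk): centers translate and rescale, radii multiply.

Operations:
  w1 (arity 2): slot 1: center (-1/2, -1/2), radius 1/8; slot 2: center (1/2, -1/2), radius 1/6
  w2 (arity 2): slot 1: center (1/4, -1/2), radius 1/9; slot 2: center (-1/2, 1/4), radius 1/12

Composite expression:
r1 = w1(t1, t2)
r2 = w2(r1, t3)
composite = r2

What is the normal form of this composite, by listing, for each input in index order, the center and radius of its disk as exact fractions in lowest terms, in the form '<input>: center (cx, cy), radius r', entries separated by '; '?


Follow each t-input down from w2: c' goes to c + r*c', radius to r*r'.
t1 passes through 2 substitutions, ending at center (7/36, -5/9), radius 1/72
t2 passes through 2 substitutions, ending at center (11/36, -5/9), radius 1/54
t3 passes through 1 substitution, ending at center (-1/2, 1/4), radius 1/12

t1: center (7/36, -5/9), radius 1/72; t2: center (11/36, -5/9), radius 1/54; t3: center (-1/2, 1/4), radius 1/12


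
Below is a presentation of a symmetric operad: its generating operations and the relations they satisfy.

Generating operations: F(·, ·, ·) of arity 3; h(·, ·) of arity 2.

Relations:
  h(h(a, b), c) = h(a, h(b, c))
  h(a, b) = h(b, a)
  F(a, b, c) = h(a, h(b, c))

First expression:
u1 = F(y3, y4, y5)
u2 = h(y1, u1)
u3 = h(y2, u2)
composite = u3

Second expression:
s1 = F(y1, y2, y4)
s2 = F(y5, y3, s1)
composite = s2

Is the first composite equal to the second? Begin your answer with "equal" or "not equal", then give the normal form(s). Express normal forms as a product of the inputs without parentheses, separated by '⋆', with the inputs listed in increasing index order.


equal; both compose to y1 ⋆ y2 ⋆ y3 ⋆ y4 ⋆ y5

Reducing the first expression gives y1 ⋆ y2 ⋆ y3 ⋆ y4 ⋆ y5
Reducing the second expression gives y1 ⋆ y2 ⋆ y3 ⋆ y4 ⋆ y5
The normal forms match — equal.


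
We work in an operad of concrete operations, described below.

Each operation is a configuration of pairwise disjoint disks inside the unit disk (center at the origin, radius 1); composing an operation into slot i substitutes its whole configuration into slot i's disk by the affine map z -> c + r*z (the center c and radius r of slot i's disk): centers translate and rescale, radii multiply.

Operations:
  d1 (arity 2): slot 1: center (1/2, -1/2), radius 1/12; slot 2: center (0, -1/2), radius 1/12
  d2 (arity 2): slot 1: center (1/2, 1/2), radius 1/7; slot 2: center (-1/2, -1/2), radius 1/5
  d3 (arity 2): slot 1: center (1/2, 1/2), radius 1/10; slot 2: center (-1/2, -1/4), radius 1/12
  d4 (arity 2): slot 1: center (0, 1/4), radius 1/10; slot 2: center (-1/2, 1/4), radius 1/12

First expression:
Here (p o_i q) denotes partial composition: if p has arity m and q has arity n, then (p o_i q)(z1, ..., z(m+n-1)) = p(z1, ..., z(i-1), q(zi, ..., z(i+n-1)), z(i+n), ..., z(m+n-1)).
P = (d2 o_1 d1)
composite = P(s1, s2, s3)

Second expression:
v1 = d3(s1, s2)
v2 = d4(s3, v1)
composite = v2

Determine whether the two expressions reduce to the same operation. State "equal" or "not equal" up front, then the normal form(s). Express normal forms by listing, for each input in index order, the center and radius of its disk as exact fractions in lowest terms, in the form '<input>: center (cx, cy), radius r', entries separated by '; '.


not equal; the first gives s1: center (4/7, 3/7), radius 1/84; s2: center (1/2, 3/7), radius 1/84; s3: center (-1/2, -1/2), radius 1/5 and the second s1: center (-11/24, 7/24), radius 1/120; s2: center (-13/24, 11/48), radius 1/144; s3: center (0, 1/4), radius 1/10

Normal form of the first expression: s1: center (4/7, 3/7), radius 1/84; s2: center (1/2, 3/7), radius 1/84; s3: center (-1/2, -1/2), radius 1/5
Normal form of the second expression: s1: center (-11/24, 7/24), radius 1/120; s2: center (-13/24, 11/48), radius 1/144; s3: center (0, 1/4), radius 1/10
The normal forms differ: not equal.


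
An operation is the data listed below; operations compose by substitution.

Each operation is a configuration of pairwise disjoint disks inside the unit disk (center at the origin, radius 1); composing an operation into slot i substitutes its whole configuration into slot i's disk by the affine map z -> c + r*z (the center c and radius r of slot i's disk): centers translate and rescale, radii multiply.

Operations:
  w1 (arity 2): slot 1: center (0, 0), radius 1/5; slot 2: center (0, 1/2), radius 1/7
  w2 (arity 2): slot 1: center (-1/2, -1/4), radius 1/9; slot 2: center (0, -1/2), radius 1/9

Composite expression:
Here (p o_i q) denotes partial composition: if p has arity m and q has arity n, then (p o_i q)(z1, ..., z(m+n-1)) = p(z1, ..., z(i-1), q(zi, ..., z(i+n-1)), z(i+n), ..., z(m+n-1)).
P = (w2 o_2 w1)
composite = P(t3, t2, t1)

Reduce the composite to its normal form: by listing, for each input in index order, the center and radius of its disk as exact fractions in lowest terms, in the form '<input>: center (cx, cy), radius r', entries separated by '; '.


t1: center (0, -4/9), radius 1/63; t2: center (0, -1/2), radius 1/45; t3: center (-1/2, -1/4), radius 1/9

Below w2, radii multiply path by path; the t-disk centers shift.
t3: after 1 affine step, its disk has center (-1/2, -1/4), radius 1/9
t2: after 2 affine steps, its disk has center (0, -1/2), radius 1/45
t1: after 2 affine steps, its disk has center (0, -4/9), radius 1/63


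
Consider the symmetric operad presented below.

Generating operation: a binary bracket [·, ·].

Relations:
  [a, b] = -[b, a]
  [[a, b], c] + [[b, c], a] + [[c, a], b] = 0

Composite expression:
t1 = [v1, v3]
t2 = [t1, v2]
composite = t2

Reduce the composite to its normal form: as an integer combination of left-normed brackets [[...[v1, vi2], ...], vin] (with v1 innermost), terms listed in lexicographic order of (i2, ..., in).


[[v1, v3], v2]

Skip Jacobi rewriting: expand, keep v1-initial words, read off terms.
Composite bracket: [[v1, v3], v2]
Full expansion: 4 signed words from ab - ba (2^2 = 4).
Only words starting with v1 matter:
  v1v3v2 (sign +1) contributes +[[v1, v3], v2]


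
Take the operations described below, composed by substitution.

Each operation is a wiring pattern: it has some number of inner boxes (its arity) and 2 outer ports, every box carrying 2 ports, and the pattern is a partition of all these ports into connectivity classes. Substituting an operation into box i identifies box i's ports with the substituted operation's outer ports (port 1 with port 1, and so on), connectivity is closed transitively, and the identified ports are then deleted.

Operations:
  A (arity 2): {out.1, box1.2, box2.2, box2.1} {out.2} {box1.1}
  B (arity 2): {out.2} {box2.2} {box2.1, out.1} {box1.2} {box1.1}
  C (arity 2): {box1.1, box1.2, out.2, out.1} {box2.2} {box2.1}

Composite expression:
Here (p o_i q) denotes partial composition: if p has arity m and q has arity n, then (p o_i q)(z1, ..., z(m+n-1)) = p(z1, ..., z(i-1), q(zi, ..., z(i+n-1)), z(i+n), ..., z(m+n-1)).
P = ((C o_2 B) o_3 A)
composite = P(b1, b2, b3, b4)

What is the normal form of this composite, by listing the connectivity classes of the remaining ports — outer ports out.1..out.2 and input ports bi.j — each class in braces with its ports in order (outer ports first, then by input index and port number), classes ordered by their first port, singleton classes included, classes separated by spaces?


{out.1, out.2, b1.1, b1.2} {b2.1} {b2.2} {b3.1} {b3.2, b4.1, b4.2}

After gluing at C, chains via deleted ports link the b-ports.
stage A: inputs (b3, b4), connectivity {out.1, b3.2, b4.1, b4.2} {out.2} {b3.1}, out.j its boundary
stage B: inputs (b2, b3, b4), connectivity {out.1, b3.2, b4.1, b4.2} {out.2} {b2.1} {b2.2} {b3.1}, out.j its boundary
stage C: inputs (b1, b2, b3, b4), connectivity {out.1, out.2, b1.1, b1.2} {b2.1} {b2.2} {b3.1} {b3.2, b4.1, b4.2}, out.j its boundary


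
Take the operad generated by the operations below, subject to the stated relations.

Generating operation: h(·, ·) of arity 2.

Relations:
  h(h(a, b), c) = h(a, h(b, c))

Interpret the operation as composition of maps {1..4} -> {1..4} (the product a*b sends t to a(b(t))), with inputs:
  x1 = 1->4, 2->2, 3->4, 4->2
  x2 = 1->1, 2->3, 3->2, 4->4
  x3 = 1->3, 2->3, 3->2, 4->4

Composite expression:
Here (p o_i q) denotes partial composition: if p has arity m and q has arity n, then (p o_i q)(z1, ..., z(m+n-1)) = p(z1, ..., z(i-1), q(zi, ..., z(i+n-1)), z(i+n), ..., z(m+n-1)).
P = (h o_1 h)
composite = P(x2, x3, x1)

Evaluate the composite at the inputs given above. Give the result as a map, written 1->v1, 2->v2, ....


1->4, 2->2, 3->4, 4->2


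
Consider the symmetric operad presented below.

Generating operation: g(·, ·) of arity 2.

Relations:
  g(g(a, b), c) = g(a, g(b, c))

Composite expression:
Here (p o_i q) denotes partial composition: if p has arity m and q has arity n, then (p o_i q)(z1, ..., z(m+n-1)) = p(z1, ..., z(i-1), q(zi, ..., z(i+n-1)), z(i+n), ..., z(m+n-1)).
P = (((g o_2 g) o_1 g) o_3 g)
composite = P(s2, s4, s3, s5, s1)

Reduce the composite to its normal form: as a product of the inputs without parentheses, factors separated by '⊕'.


All parenthesizations of g agree; list the s-inputs left to right.
g(s2, s4) flattens to s2 ⊕ s4
g(s3, s5) flattens to s3 ⊕ s5
g(g(s3, s5), s1) flattens to s3 ⊕ s5 ⊕ s1
g(g(s2, s4), g(g(s3, s5), s1)) flattens to s2 ⊕ s4 ⊕ s3 ⊕ s5 ⊕ s1

s2 ⊕ s4 ⊕ s3 ⊕ s5 ⊕ s1


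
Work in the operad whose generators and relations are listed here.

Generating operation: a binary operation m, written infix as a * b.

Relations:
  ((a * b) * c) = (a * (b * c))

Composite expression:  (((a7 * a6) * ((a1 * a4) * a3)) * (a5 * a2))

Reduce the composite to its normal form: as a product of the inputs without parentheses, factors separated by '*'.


a7 * a6 * a1 * a4 * a3 * a5 * a2

All parenthesizations of m agree; list the a-inputs left to right.
(a7 * a6) flattens to a7 * a6
(a1 * a4) flattens to a1 * a4
((a1 * a4) * a3) flattens to a1 * a4 * a3
((a7 * a6) * ((a1 * a4) * a3)) flattens to a7 * a6 * a1 * a4 * a3
(a5 * a2) flattens to a5 * a2
(((a7 * a6) * ((a1 * a4) * a3)) * (a5 * a2)) flattens to a7 * a6 * a1 * a4 * a3 * a5 * a2


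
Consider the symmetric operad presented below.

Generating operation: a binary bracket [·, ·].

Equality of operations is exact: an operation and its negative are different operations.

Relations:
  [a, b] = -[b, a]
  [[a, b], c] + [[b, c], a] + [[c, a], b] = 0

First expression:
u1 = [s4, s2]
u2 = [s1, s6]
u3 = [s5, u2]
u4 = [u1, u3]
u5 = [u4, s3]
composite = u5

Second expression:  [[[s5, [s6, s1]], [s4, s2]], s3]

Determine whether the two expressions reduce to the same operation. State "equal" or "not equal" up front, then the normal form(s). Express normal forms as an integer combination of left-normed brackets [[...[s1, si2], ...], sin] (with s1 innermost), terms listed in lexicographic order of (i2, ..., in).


The first expression, normalized: -[[[[[s1, s6], s5], s2], s4], s3] + [[[[[s1, s6], s5], s4], s2], s3]
The second expression, normalized: -[[[[[s1, s6], s5], s2], s4], s3] + [[[[[s1, s6], s5], s4], s2], s3]
Identical normal forms: equal.

equal: each reduces to -[[[[[s1, s6], s5], s2], s4], s3] + [[[[[s1, s6], s5], s4], s2], s3]


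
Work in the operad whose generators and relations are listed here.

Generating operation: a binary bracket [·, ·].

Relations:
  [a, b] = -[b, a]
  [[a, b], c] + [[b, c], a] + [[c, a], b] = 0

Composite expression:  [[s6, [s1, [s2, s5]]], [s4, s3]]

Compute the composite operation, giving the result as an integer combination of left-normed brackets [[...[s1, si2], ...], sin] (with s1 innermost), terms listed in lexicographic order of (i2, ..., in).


[[[[[s1, s2], s5], s6], s3], s4] - [[[[[s1, s2], s5], s6], s4], s3] - [[[[[s1, s5], s2], s6], s3], s4] + [[[[[s1, s5], s2], s6], s4], s3]

In the tensor algebra, words opening s1 carry the s1-anchored form.
Composite bracket: [[s6, [s1, [s2, s5]]], [s4, s3]]
Expanding via [a, b] = ab - ba: 32 signed words (2^5 = 32).
Words beginning with s1 determine it all:
  s1s2s5s6s3s4 appears with sign +1, giving the term +[[[[[s1, s2], s5], s6], s3], s4]
  s1s2s5s6s4s3 appears with sign -1, giving the term -[[[[[s1, s2], s5], s6], s4], s3]
  s1s5s2s6s3s4 appears with sign -1, giving the term -[[[[[s1, s5], s2], s6], s3], s4]
  s1s5s2s6s4s3 appears with sign +1, giving the term +[[[[[s1, s5], s2], s6], s4], s3]


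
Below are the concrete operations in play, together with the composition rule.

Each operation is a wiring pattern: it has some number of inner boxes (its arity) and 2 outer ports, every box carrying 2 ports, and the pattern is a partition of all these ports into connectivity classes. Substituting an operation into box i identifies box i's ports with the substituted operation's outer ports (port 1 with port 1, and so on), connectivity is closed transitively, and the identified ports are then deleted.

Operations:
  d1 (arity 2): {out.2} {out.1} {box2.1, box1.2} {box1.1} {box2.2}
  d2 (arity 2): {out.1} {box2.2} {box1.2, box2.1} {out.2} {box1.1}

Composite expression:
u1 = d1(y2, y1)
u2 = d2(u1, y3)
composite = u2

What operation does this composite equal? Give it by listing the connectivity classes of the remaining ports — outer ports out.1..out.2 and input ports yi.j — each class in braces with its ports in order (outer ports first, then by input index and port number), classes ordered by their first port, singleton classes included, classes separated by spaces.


{out.1} {out.2} {y1.1, y2.2} {y1.2} {y2.1} {y3.1} {y3.2}

Connectivity passes through glued d2-boundaries; trace each wire chain.
through d1, on inputs (y2, y1): {out.1} {out.2} {y1.1, y2.2} {y1.2} {y2.1} (out.j = stage outer ports)
through d2, on inputs (y2, y1, y3): {out.1} {out.2} {y1.1, y2.2} {y1.2} {y2.1} {y3.1} {y3.2} (out.j = stage outer ports)


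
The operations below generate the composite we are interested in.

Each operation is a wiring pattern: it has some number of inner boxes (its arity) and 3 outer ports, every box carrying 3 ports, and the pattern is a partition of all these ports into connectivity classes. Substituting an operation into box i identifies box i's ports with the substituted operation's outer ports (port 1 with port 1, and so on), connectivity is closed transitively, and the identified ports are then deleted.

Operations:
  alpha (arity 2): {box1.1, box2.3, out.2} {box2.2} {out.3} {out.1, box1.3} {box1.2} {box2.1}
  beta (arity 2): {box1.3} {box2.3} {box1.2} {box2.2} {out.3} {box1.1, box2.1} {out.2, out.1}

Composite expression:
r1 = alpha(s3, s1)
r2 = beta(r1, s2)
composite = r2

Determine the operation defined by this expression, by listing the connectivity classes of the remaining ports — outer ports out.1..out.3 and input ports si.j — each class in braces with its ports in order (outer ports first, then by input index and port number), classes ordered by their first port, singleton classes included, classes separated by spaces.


Connectivity passes through glued beta-boundaries; trace each wire chain.
stage alpha: inputs (s3, s1), connectivity {out.1, s3.3} {out.2, s1.3, s3.1} {out.3} {s1.1} {s1.2} {s3.2}, out.j its boundary
stage beta: inputs (s3, s1, s2), connectivity {out.1, out.2} {out.3} {s1.1} {s1.2} {s1.3, s3.1} {s2.1, s3.3} {s2.2} {s2.3} {s3.2}, out.j its boundary

{out.1, out.2} {out.3} {s1.1} {s1.2} {s1.3, s3.1} {s2.1, s3.3} {s2.2} {s2.3} {s3.2}


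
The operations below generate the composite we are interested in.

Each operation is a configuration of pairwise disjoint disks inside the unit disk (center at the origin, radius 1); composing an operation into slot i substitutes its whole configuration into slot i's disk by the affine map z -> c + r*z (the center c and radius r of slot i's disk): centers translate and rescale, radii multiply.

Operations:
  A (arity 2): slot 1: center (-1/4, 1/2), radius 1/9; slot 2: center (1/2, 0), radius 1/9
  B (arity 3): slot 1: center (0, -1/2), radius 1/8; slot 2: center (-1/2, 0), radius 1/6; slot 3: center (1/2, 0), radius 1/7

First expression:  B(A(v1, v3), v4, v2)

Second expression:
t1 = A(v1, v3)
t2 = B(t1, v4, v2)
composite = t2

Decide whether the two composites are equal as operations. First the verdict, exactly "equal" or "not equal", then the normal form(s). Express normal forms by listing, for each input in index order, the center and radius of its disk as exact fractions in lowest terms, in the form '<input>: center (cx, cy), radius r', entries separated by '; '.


Normal form of the first expression: v1: center (-1/32, -7/16), radius 1/72; v2: center (1/2, 0), radius 1/7; v3: center (1/16, -1/2), radius 1/72; v4: center (-1/2, 0), radius 1/6
Normal form of the second expression: v1: center (-1/32, -7/16), radius 1/72; v2: center (1/2, 0), radius 1/7; v3: center (1/16, -1/2), radius 1/72; v4: center (-1/2, 0), radius 1/6
Same normal form: equal.

equal — both sides give v1: center (-1/32, -7/16), radius 1/72; v2: center (1/2, 0), radius 1/7; v3: center (1/16, -1/2), radius 1/72; v4: center (-1/2, 0), radius 1/6


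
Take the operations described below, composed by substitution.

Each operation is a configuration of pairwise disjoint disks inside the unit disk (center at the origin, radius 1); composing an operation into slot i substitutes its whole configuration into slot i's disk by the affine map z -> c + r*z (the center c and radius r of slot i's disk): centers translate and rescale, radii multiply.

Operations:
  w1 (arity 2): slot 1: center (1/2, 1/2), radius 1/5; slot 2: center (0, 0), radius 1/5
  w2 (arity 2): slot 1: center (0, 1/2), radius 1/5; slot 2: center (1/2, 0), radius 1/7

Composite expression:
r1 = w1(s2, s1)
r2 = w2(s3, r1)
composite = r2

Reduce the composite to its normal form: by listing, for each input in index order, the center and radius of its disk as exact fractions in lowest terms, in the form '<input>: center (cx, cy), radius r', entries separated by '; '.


s1: center (1/2, 0), radius 1/35; s2: center (4/7, 1/14), radius 1/35; s3: center (0, 1/2), radius 1/5

Only the slot chain above each s matters under w2; compose those maps.
input s3: applying the 1 nested substitution gives center (0, 1/2), radius 1/5
input s2: applying the 2 nested substitutions gives center (4/7, 1/14), radius 1/35
input s1: applying the 2 nested substitutions gives center (1/2, 0), radius 1/35


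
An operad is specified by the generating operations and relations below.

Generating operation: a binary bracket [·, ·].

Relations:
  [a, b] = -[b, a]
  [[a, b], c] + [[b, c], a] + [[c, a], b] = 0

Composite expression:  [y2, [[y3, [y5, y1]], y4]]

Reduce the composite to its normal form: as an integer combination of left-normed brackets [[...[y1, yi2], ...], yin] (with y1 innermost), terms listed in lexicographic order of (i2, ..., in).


Left-normed coefficients sit on the y1-initial expansion words.
Composite bracket: [y2, [[y3, [y5, y1]], y4]]
Each bracket splits as ab - ba, giving 16 signed words (2^4 = 16).
Coefficients come from the y1-initial words:
  y1y5y3y4y2 (sign -1) contributes -[[[[y1, y5], y3], y4], y2]

-[[[[y1, y5], y3], y4], y2]


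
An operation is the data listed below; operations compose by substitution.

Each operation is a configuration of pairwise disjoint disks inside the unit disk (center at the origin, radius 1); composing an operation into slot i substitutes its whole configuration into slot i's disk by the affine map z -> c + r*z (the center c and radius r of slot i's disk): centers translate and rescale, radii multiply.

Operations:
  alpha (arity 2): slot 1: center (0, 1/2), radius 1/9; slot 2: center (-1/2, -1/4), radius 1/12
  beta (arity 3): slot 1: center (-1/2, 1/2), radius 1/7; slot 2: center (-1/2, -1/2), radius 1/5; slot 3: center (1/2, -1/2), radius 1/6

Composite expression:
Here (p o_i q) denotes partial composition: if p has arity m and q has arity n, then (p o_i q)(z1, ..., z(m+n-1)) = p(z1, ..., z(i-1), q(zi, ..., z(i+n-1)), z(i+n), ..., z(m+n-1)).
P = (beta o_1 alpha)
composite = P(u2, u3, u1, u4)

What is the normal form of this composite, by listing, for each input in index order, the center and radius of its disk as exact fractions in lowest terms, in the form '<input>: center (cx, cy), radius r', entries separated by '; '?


u1: center (-1/2, -1/2), radius 1/5; u2: center (-1/2, 4/7), radius 1/63; u3: center (-4/7, 13/28), radius 1/84; u4: center (1/2, -1/2), radius 1/6

Affine substitution under beta: radii multiply and u-centers shift.
tracing u2 down its 2-map path: center (-1/2, 4/7), radius 1/63
tracing u3 down its 2-map path: center (-4/7, 13/28), radius 1/84
tracing u1 down its 1-map path: center (-1/2, -1/2), radius 1/5
tracing u4 down its 1-map path: center (1/2, -1/2), radius 1/6


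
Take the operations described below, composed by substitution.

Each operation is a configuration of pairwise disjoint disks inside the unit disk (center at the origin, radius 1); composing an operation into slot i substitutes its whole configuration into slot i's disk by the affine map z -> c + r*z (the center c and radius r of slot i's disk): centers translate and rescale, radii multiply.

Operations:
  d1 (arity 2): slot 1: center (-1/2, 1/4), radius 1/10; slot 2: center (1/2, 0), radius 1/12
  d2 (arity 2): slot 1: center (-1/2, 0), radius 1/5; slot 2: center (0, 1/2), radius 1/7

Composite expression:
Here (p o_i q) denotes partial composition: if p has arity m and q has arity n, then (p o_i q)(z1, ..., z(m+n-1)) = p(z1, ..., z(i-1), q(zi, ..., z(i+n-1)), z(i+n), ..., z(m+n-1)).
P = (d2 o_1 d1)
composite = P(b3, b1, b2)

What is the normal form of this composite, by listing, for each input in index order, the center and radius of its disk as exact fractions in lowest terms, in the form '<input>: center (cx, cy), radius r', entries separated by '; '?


b1: center (-2/5, 0), radius 1/60; b2: center (0, 1/2), radius 1/7; b3: center (-3/5, 1/20), radius 1/50

Only the slot chain above each b matters under d2; compose those maps.
tracing b3 down its 2-map path: center (-3/5, 1/20), radius 1/50
tracing b1 down its 2-map path: center (-2/5, 0), radius 1/60
tracing b2 down its 1-map path: center (0, 1/2), radius 1/7


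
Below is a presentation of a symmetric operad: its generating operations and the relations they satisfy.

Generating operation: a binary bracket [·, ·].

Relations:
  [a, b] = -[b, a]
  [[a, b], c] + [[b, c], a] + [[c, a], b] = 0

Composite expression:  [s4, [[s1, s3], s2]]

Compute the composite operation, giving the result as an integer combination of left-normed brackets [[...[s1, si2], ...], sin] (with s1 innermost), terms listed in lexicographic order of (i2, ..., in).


-[[[s1, s3], s2], s4]

A multilinear Lie element is pinned by s1-initial words (s1 innermost).
Composite bracket: [s4, [[s1, s3], s2]]
Full expansion: 8 signed words from ab - ba (2^3 = 8).
Keep just the words that open with s1:
  the word s1s3s2s4 carries sign -1 and contributes -[[[s1, s3], s2], s4]


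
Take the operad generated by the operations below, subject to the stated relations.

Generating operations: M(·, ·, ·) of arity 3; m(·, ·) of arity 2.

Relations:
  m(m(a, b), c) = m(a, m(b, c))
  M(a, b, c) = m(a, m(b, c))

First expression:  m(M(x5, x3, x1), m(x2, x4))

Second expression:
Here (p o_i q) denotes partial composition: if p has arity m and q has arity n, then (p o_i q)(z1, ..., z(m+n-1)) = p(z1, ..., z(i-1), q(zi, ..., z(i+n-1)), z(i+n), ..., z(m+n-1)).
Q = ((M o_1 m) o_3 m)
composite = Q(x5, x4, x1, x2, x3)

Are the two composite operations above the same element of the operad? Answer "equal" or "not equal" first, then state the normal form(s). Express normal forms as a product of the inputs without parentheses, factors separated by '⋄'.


The first composite normalizes to x5 ⋄ x3 ⋄ x1 ⋄ x2 ⋄ x4
The second composite normalizes to x5 ⋄ x4 ⋄ x1 ⋄ x2 ⋄ x3
The forms do not match — not equal.

not equal — first x5 ⋄ x3 ⋄ x1 ⋄ x2 ⋄ x4, second x5 ⋄ x4 ⋄ x1 ⋄ x2 ⋄ x3


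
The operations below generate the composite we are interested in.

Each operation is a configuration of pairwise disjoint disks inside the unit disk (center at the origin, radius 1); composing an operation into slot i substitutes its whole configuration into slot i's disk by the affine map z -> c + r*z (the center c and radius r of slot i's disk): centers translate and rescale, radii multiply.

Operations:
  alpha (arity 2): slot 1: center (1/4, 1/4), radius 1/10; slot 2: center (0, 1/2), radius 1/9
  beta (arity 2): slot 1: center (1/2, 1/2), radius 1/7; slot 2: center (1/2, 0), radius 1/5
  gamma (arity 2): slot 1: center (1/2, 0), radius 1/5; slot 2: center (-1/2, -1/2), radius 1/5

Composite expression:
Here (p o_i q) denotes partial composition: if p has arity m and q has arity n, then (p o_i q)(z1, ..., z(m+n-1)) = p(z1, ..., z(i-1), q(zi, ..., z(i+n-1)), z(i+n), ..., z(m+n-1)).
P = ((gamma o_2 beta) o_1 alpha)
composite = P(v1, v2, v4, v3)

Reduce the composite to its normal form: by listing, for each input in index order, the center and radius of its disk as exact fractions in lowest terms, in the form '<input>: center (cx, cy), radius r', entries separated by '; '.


v1: center (11/20, 1/20), radius 1/50; v2: center (1/2, 1/10), radius 1/45; v3: center (-2/5, -1/2), radius 1/25; v4: center (-2/5, -2/5), radius 1/35


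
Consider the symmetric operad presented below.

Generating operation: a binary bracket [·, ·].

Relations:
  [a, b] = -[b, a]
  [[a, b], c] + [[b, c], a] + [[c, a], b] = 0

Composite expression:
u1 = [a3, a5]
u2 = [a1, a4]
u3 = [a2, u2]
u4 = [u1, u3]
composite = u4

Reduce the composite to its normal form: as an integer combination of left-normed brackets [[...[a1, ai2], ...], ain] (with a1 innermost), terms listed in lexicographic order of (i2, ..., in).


A multilinear Lie element is pinned by a1-initial words (a1 innermost).
Composite bracket: [[a3, a5], [a2, [a1, a4]]]
Full expansion: 16 signed words from ab - ba (2^4 = 16).
Words beginning with a1 determine it all:
  sign of a1a4a2a3a5 is +1, so it contributes +[[[[a1, a4], a2], a3], a5]
  sign of a1a4a2a5a3 is -1, so it contributes -[[[[a1, a4], a2], a5], a3]

[[[[a1, a4], a2], a3], a5] - [[[[a1, a4], a2], a5], a3]


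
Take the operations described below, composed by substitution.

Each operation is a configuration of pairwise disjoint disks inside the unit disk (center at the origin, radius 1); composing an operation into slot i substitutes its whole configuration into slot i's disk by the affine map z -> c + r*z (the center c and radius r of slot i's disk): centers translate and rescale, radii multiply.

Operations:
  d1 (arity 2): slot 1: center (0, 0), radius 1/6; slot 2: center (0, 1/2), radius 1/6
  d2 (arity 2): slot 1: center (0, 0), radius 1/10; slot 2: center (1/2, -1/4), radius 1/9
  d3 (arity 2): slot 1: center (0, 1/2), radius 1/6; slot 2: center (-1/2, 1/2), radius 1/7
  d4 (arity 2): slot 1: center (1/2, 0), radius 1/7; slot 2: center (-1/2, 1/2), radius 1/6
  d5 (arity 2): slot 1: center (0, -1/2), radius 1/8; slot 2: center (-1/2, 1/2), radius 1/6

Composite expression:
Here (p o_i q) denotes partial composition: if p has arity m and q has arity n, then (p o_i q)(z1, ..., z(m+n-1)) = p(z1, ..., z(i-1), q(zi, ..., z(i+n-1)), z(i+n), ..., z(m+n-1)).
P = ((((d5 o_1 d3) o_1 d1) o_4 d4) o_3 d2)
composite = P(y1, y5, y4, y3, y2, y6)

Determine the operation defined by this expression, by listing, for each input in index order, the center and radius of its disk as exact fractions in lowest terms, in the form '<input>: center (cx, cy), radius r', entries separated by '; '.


Affine substitution under d5: radii multiply and y-centers shift.
y1 passes through 3 substitutions, ending at center (0, -7/16), radius 1/288
y5 passes through 3 substitutions, ending at center (0, -41/96), radius 1/288
y4 passes through 3 substitutions, ending at center (-1/16, -7/16), radius 1/560
y3 passes through 3 substitutions, ending at center (-3/56, -99/224), radius 1/504
y2 passes through 2 substitutions, ending at center (-5/12, 1/2), radius 1/42
y6 passes through 2 substitutions, ending at center (-7/12, 7/12), radius 1/36

y1: center (0, -7/16), radius 1/288; y2: center (-5/12, 1/2), radius 1/42; y3: center (-3/56, -99/224), radius 1/504; y4: center (-1/16, -7/16), radius 1/560; y5: center (0, -41/96), radius 1/288; y6: center (-7/12, 7/12), radius 1/36
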